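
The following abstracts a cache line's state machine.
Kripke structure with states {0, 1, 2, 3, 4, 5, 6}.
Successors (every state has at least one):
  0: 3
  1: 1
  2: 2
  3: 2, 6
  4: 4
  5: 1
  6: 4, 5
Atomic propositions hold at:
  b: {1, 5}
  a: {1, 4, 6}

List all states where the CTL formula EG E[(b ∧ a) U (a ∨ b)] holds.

Sat(b ∧ a) = {1}
Sat(a ∨ b) = {1, 4, 5, 6}
E[(b ∧ a) U (a ∨ b)]: least fixpoint, start Z0 = Sat((a ∨ b)) = {1, 4, 5, 6}, add states in Sat(b ∧ a) with some successor in Z. Already a fixed point.
Sat(E[(b ∧ a) U (a ∨ b)]) = {1, 4, 5, 6}
EG E[(b ∧ a) U (a ∨ b)]: greatest fixpoint, start Z0 = {1, 4, 5, 6}, keep only states in Sat with some successor in Z. Already a fixed point.
Sat(EG E[(b ∧ a) U (a ∨ b)]) = {1, 4, 5, 6}

{1, 4, 5, 6}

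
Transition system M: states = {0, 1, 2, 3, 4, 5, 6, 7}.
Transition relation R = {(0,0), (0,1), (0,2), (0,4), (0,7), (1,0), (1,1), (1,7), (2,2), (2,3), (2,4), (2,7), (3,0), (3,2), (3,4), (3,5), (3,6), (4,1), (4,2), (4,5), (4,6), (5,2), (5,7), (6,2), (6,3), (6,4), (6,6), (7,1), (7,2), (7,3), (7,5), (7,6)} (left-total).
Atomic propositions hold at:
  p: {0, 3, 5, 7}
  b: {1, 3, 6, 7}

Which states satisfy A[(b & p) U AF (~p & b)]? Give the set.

Sat(b & p) = {3, 7}
Sat(~p) = {1, 2, 4, 6}
Sat(~p & b) = {1, 6}
AF (~p & b): least fixpoint, start Z0 = {1, 6}, add states with every successor in Z. Already a fixed point.
Sat(AF (~p & b)) = {1, 6}
A[(b & p) U AF (~p & b)]: least fixpoint, start Z0 = Sat(AF (~p & b)) = {1, 6}, add states in Sat(b & p) with every successor in Z. Already a fixed point.
Sat(A[(b & p) U AF (~p & b)]) = {1, 6}

{1, 6}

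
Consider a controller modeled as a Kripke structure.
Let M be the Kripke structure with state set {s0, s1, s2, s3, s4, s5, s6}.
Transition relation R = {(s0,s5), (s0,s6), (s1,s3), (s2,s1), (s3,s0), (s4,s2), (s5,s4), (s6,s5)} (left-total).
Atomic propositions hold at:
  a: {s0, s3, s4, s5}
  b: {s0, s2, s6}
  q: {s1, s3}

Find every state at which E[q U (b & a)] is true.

Sat(b & a) = {s0}
E[q U (b & a)]: least fixpoint, start Z0 = Sat((b & a)) = {s0}, add states in Sat(q) with some successor in Z. Z1 = {s0, s3}; Z2 = {s0, s1, s3}; fixed.
Sat(E[q U (b & a)]) = {s0, s1, s3}

{s0, s1, s3}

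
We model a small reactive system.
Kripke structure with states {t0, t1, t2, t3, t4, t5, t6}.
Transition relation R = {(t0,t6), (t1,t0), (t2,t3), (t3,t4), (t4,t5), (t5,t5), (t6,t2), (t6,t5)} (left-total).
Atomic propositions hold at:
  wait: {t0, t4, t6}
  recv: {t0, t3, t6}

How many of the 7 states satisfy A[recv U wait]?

4

A[recv U wait]: least fixpoint, start Z0 = Sat(wait) = {t0, t4, t6}, add states in Sat(recv) with every successor in Z. Z1 = {t0, t3, t4, t6}; fixed.
Sat(A[recv U wait]) = {t0, t3, t4, t6}
|Sat(A[recv U wait])| = |{t0, t3, t4, t6}| = 4.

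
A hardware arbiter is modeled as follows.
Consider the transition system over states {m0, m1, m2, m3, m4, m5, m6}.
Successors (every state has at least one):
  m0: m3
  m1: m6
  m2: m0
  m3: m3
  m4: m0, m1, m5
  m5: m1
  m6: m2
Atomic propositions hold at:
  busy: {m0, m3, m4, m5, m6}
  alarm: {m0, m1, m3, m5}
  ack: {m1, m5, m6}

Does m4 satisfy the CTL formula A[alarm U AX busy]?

No

Sat(AX busy) = {s : every successor in {m0, m3, m4, m5, m6}} = {m0, m1, m2, m3}
A[alarm U AX busy]: least fixpoint, start Z0 = Sat(AX busy) = {m0, m1, m2, m3}, add states in Sat(alarm) with every successor in Z. Z1 = {m0, m1, m2, m3, m5}; fixed.
Sat(A[alarm U AX busy]) = {m0, m1, m2, m3, m5}
m4 ∉ Sat(A[alarm U AX busy]) = {m0, m1, m2, m3, m5}, so the formula does not hold at m4.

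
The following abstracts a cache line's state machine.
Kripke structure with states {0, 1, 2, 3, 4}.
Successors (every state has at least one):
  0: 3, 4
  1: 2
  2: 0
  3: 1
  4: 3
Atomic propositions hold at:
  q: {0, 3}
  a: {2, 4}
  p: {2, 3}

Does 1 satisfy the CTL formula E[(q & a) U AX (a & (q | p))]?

Sat(q & a) = ∅
Sat(q | p) = {0, 2, 3}
Sat(a & (q | p)) = {2}
Sat(AX (a & (q | p))) = {s : every successor in {2}} = {1}
E[(q & a) U AX (a & (q | p))]: least fixpoint, start Z0 = Sat(AX (a & (q | p))) = {1}, add states in Sat(q & a) with some successor in Z. Already a fixed point.
Sat(E[(q & a) U AX (a & (q | p))]) = {1}
1 ∈ Sat(E[(q & a) U AX (a & (q | p))]) = {1}, so the formula holds at 1.

Yes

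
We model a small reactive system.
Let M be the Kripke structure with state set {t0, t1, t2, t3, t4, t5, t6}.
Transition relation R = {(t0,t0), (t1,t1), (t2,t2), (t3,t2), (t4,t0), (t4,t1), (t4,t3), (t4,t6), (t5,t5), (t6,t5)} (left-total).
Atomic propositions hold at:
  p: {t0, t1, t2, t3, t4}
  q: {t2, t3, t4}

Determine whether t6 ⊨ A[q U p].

No

A[q U p]: least fixpoint, start Z0 = Sat(p) = {t0, t1, t2, t3, t4}, add states in Sat(q) with every successor in Z. Already a fixed point.
Sat(A[q U p]) = {t0, t1, t2, t3, t4}
t6 ∉ Sat(A[q U p]) = {t0, t1, t2, t3, t4}, so the formula does not hold at t6.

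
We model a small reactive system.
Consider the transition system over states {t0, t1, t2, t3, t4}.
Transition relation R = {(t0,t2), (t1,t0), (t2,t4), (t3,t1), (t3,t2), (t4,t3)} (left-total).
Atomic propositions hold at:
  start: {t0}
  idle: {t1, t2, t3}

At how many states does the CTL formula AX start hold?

Sat(AX start) = {s : every successor in {t0}} = {t1}
|Sat(AX start)| = |{t1}| = 1.

1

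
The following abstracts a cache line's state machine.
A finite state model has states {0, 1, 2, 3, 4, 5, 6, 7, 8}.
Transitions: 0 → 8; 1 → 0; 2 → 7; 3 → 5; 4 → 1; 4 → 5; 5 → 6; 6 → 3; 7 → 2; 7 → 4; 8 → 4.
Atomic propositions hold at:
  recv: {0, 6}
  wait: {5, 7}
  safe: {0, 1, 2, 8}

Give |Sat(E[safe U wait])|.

E[safe U wait]: least fixpoint, start Z0 = Sat(wait) = {5, 7}, add states in Sat(safe) with some successor in Z. Z1 = {2, 5, 7}; fixed.
Sat(E[safe U wait]) = {2, 5, 7}
|Sat(E[safe U wait])| = |{2, 5, 7}| = 3.

3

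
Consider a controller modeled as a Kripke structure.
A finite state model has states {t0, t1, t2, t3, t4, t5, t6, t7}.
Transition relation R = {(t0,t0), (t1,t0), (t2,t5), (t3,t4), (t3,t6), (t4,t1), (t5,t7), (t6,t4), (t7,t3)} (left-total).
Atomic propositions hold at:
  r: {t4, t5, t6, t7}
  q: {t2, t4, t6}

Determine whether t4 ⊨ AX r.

Sat(AX r) = {s : every successor in {t4, t5, t6, t7}} = {t2, t3, t5, t6}
t4 ∉ Sat(AX r) = {t2, t3, t5, t6}, so the formula does not hold at t4.

No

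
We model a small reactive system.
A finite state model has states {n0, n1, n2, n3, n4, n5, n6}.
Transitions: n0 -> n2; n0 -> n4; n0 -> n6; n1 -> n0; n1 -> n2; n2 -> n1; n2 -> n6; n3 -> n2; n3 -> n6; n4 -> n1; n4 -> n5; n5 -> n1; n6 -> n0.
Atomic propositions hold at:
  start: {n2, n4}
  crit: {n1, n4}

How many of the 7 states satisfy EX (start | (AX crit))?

Sat(AX crit) = {s : every successor in {n1, n4}} = {n5}
Sat(start | (AX crit)) = {n2, n4, n5}
Sat(EX (start | (AX crit))) = {s : some successor in {n2, n4, n5}} = {n0, n1, n3, n4}
|Sat(EX (start | (AX crit)))| = |{n0, n1, n3, n4}| = 4.

4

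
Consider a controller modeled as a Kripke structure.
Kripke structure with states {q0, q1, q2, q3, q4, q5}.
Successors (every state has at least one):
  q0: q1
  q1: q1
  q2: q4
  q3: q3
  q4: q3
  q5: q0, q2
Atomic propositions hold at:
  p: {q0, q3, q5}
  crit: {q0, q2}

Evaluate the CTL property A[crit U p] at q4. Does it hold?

No

A[crit U p]: least fixpoint, start Z0 = Sat(p) = {q0, q3, q5}, add states in Sat(crit) with every successor in Z. Already a fixed point.
Sat(A[crit U p]) = {q0, q3, q5}
q4 ∉ Sat(A[crit U p]) = {q0, q3, q5}, so the formula does not hold at q4.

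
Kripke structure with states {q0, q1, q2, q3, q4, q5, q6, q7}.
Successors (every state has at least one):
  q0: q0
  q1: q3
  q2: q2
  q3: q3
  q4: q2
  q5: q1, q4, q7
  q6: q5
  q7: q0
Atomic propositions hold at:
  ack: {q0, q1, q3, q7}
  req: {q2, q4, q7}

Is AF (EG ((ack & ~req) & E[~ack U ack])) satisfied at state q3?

Yes

Sat(~req) = {q0, q1, q3, q5, q6}
Sat(ack & ~req) = {q0, q1, q3}
Sat(~ack) = {q2, q4, q5, q6}
E[~ack U ack]: least fixpoint, start Z0 = Sat(ack) = {q0, q1, q3, q7}, add states in Sat(~ack) with some successor in Z. Z1 = {q0, q1, q3, q5, q7}; Z2 = {q0, q1, q3, q5, q6, q7}; fixed.
Sat(E[~ack U ack]) = {q0, q1, q3, q5, q6, q7}
Sat((ack & ~req) & E[~ack U ack]) = {q0, q1, q3}
EG ((ack & ~req) & E[~ack U ack]): greatest fixpoint, start Z0 = {q0, q1, q3}, keep only states in Sat with some successor in Z. Already a fixed point.
Sat(EG ((ack & ~req) & E[~ack U ack])) = {q0, q1, q3}
AF (EG ((ack & ~req) & E[~ack U ack])): least fixpoint, start Z0 = {q0, q1, q3}, add states with every successor in Z. Z1 = {q0, q1, q3, q7}; fixed.
Sat(AF (EG ((ack & ~req) & E[~ack U ack]))) = {q0, q1, q3, q7}
q3 ∈ Sat(AF (EG ((ack & ~req) & E[~ack U ack]))) = {q0, q1, q3, q7}, so the formula holds at q3.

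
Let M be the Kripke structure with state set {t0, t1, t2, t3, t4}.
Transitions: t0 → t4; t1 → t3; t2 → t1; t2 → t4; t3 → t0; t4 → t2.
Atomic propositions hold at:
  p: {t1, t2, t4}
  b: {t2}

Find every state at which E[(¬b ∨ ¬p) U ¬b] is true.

{t0, t1, t3, t4}

Sat(¬b) = {t0, t1, t3, t4}
Sat(¬p) = {t0, t3}
Sat(¬b ∨ ¬p) = {t0, t1, t3, t4}
E[(¬b ∨ ¬p) U ¬b]: least fixpoint, start Z0 = Sat(¬b) = {t0, t1, t3, t4}, add states in Sat(¬b ∨ ¬p) with some successor in Z. Already a fixed point.
Sat(E[(¬b ∨ ¬p) U ¬b]) = {t0, t1, t3, t4}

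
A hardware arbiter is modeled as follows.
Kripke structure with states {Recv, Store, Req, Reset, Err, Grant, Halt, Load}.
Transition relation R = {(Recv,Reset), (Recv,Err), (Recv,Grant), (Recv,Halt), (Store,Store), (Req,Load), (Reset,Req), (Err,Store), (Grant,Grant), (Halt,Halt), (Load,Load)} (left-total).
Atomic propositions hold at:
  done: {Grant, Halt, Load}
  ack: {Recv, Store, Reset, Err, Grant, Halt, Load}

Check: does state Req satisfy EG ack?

No

EG ack: greatest fixpoint, start Z0 = {Recv, Store, Reset, Err, Grant, Halt, Load}, keep only states in Sat with some successor in Z. Z1 = {Recv, Store, Err, Grant, Halt, Load}; fixed.
Sat(EG ack) = {Recv, Store, Err, Grant, Halt, Load}
Req ∉ Sat(EG ack) = {Recv, Store, Err, Grant, Halt, Load}, so the formula does not hold at Req.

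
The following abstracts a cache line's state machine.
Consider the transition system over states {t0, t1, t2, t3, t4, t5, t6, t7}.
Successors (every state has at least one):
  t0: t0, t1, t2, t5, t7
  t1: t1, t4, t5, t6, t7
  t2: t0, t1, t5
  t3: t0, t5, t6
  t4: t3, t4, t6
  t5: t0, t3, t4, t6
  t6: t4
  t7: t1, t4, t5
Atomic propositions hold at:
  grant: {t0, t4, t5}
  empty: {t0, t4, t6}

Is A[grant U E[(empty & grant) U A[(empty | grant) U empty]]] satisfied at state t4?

Sat(empty & grant) = {t0, t4}
Sat(empty | grant) = {t0, t4, t5, t6}
A[(empty | grant) U empty]: least fixpoint, start Z0 = Sat(empty) = {t0, t4, t6}, add states in Sat(empty | grant) with every successor in Z. Already a fixed point.
Sat(A[(empty | grant) U empty]) = {t0, t4, t6}
E[(empty & grant) U A[(empty | grant) U empty]]: least fixpoint, start Z0 = Sat(A[(empty | grant) U empty]) = {t0, t4, t6}, add states in Sat(empty & grant) with some successor in Z. Already a fixed point.
Sat(E[(empty & grant) U A[(empty | grant) U empty]]) = {t0, t4, t6}
A[grant U E[(empty & grant) U A[(empty | grant) U empty]]]: least fixpoint, start Z0 = Sat(E[(empty & grant) U A[(empty | grant) U empty]]) = {t0, t4, t6}, add states in Sat(grant) with every successor in Z. Already a fixed point.
Sat(A[grant U E[(empty & grant) U A[(empty | grant) U empty]]]) = {t0, t4, t6}
t4 ∈ Sat(A[grant U E[(empty & grant) U A[(empty | grant) U empty]]]) = {t0, t4, t6}, so the formula holds at t4.

Yes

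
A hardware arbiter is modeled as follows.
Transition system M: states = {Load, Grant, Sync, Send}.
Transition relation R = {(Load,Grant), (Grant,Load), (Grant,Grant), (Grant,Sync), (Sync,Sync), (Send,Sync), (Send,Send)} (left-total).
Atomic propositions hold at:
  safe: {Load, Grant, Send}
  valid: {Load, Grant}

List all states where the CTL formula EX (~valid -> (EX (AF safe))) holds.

Sat(~valid) = {Sync, Send}
AF safe: least fixpoint, start Z0 = {Load, Grant, Send}, add states with every successor in Z. Already a fixed point.
Sat(AF safe) = {Load, Grant, Send}
Sat(EX (AF safe)) = {s : some successor in {Load, Grant, Send}} = {Load, Grant, Send}
Sat(~valid -> (EX (AF safe))) = {Load, Grant, Send}
Sat(EX (~valid -> (EX (AF safe)))) = {s : some successor in {Load, Grant, Send}} = {Load, Grant, Send}

{Load, Grant, Send}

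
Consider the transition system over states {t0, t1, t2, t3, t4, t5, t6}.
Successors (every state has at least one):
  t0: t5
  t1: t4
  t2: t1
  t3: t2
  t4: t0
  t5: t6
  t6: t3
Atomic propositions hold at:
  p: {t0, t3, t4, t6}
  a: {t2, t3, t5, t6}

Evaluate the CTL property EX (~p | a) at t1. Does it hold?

No

Sat(~p) = {t1, t2, t5}
Sat(~p | a) = {t1, t2, t3, t5, t6}
Sat(EX (~p | a)) = {s : some successor in {t1, t2, t3, t5, t6}} = {t0, t2, t3, t5, t6}
t1 ∉ Sat(EX (~p | a)) = {t0, t2, t3, t5, t6}, so the formula does not hold at t1.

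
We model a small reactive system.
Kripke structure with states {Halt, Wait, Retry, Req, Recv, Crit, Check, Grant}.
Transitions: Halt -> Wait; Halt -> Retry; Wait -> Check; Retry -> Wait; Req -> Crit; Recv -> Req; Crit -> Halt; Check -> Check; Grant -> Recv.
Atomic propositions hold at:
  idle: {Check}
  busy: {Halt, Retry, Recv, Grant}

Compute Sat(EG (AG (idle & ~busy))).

{Check}

Sat(~busy) = {Wait, Req, Crit, Check}
Sat(idle & ~busy) = {Check}
AG (idle & ~busy): greatest fixpoint, start Z0 = {Check}, keep only states in Sat with every successor in Z. Already a fixed point.
Sat(AG (idle & ~busy)) = {Check}
EG (AG (idle & ~busy)): greatest fixpoint, start Z0 = {Check}, keep only states in Sat with some successor in Z. Already a fixed point.
Sat(EG (AG (idle & ~busy))) = {Check}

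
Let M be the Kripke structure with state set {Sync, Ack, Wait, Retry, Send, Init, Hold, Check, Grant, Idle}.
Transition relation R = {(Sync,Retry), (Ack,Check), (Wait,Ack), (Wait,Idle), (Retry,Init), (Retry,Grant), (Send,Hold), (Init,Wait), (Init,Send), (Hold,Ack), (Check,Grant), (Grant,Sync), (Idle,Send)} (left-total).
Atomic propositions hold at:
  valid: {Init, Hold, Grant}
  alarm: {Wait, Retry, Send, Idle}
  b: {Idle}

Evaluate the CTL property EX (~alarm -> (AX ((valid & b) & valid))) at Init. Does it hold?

Yes

Sat(~alarm) = {Sync, Ack, Init, Hold, Check, Grant}
Sat(valid & b) = ∅
Sat((valid & b) & valid) = ∅
Sat(AX ((valid & b) & valid)) = {s : every successor in ∅} = ∅
Sat(~alarm -> (AX ((valid & b) & valid))) = {Wait, Retry, Send, Idle}
Sat(EX (~alarm -> (AX ((valid & b) & valid)))) = {s : some successor in {Wait, Retry, Send, Idle}} = {Sync, Wait, Init, Idle}
Init ∈ Sat(EX (~alarm -> (AX ((valid & b) & valid)))) = {Sync, Wait, Init, Idle}, so the formula holds at Init.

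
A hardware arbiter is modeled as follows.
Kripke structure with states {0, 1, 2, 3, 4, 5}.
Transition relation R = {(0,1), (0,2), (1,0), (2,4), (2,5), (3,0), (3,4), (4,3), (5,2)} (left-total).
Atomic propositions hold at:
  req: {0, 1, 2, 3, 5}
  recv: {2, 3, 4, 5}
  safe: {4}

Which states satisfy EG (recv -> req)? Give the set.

Sat(recv -> req) = {0, 1, 2, 3, 5}
EG (recv -> req): greatest fixpoint, start Z0 = {0, 1, 2, 3, 5}, keep only states in Sat with some successor in Z. Already a fixed point.
Sat(EG (recv -> req)) = {0, 1, 2, 3, 5}

{0, 1, 2, 3, 5}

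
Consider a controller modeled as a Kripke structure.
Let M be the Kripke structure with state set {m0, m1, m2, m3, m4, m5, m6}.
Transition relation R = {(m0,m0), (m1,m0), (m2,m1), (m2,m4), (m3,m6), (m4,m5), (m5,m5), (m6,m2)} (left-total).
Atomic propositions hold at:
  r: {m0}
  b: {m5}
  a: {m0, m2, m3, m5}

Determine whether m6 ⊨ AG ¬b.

Sat(¬b) = {m0, m1, m2, m3, m4, m6}
AG ¬b: greatest fixpoint, start Z0 = {m0, m1, m2, m3, m4, m6}, keep only states in Sat with every successor in Z. Z1 = {m0, m1, m2, m3, m6}; Z2 = {m0, m1, m3, m6}; Z3 = {m0, m1, m3}; Z4 = {m0, m1}; fixed.
Sat(AG ¬b) = {m0, m1}
m6 ∉ Sat(AG ¬b) = {m0, m1}, so the formula does not hold at m6.

No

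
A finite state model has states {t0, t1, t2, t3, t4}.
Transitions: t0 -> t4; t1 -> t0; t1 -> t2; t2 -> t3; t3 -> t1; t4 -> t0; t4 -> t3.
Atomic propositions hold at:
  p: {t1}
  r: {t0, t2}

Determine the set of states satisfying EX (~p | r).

Sat(~p) = {t0, t2, t3, t4}
Sat(~p | r) = {t0, t2, t3, t4}
Sat(EX (~p | r)) = {s : some successor in {t0, t2, t3, t4}} = {t0, t1, t2, t4}

{t0, t1, t2, t4}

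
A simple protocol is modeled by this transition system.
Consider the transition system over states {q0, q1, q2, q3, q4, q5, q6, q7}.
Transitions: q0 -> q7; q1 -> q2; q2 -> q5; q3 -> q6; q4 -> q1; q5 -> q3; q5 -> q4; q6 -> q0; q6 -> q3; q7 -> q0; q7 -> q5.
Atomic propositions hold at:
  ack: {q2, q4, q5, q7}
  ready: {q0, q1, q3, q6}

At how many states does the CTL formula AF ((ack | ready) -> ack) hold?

Sat(ack | ready) = {q0, q1, q2, q3, q4, q5, q6, q7}
Sat((ack | ready) -> ack) = {q2, q4, q5, q7}
AF ((ack | ready) -> ack): least fixpoint, start Z0 = {q2, q4, q5, q7}, add states with every successor in Z. Z1 = {q0, q1, q2, q4, q5, q7}; fixed.
Sat(AF ((ack | ready) -> ack)) = {q0, q1, q2, q4, q5, q7}
|Sat(AF ((ack | ready) -> ack))| = |{q0, q1, q2, q4, q5, q7}| = 6.

6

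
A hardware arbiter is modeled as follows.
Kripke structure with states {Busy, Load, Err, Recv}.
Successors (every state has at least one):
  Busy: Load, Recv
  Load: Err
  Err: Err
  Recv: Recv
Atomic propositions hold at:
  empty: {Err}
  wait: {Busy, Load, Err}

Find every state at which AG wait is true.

{Load, Err}

AG wait: greatest fixpoint, start Z0 = {Busy, Load, Err}, keep only states in Sat with every successor in Z. Z1 = {Load, Err}; fixed.
Sat(AG wait) = {Load, Err}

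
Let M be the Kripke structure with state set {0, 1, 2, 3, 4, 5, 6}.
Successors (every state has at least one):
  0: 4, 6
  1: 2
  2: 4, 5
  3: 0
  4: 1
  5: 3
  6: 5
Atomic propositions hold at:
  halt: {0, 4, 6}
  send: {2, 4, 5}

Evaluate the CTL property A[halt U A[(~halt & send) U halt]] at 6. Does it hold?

Sat(~halt) = {1, 2, 3, 5}
Sat(~halt & send) = {2, 5}
A[(~halt & send) U halt]: least fixpoint, start Z0 = Sat(halt) = {0, 4, 6}, add states in Sat(~halt & send) with every successor in Z. Already a fixed point.
Sat(A[(~halt & send) U halt]) = {0, 4, 6}
A[halt U A[(~halt & send) U halt]]: least fixpoint, start Z0 = Sat(A[(~halt & send) U halt]) = {0, 4, 6}, add states in Sat(halt) with every successor in Z. Already a fixed point.
Sat(A[halt U A[(~halt & send) U halt]]) = {0, 4, 6}
6 ∈ Sat(A[halt U A[(~halt & send) U halt]]) = {0, 4, 6}, so the formula holds at 6.

Yes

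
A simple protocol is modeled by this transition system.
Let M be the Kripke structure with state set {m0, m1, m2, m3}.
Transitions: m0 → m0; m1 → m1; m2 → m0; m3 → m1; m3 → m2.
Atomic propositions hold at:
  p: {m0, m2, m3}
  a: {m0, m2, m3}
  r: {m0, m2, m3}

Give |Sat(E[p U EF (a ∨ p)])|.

3

Sat(a ∨ p) = {m0, m2, m3}
EF (a ∨ p): least fixpoint, start Z0 = {m0, m2, m3}, add states with some successor in Z. Already a fixed point.
Sat(EF (a ∨ p)) = {m0, m2, m3}
E[p U EF (a ∨ p)]: least fixpoint, start Z0 = Sat(EF (a ∨ p)) = {m0, m2, m3}, add states in Sat(p) with some successor in Z. Already a fixed point.
Sat(E[p U EF (a ∨ p)]) = {m0, m2, m3}
|Sat(E[p U EF (a ∨ p)])| = |{m0, m2, m3}| = 3.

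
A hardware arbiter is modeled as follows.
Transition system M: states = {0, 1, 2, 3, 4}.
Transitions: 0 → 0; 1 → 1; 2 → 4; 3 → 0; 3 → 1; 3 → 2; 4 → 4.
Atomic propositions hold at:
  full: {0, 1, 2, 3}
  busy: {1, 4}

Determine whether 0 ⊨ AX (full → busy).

Sat(full → busy) = {1, 4}
Sat(AX (full → busy)) = {s : every successor in {1, 4}} = {1, 2, 4}
0 ∉ Sat(AX (full → busy)) = {1, 2, 4}, so the formula does not hold at 0.

No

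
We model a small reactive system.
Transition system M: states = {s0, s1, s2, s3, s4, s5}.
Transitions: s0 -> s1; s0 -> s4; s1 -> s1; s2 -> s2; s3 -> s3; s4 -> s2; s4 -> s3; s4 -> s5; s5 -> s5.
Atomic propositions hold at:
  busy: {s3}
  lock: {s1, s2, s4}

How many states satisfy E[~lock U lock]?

4

Sat(~lock) = {s0, s3, s5}
E[~lock U lock]: least fixpoint, start Z0 = Sat(lock) = {s1, s2, s4}, add states in Sat(~lock) with some successor in Z. Z1 = {s0, s1, s2, s4}; fixed.
Sat(E[~lock U lock]) = {s0, s1, s2, s4}
|Sat(E[~lock U lock])| = |{s0, s1, s2, s4}| = 4.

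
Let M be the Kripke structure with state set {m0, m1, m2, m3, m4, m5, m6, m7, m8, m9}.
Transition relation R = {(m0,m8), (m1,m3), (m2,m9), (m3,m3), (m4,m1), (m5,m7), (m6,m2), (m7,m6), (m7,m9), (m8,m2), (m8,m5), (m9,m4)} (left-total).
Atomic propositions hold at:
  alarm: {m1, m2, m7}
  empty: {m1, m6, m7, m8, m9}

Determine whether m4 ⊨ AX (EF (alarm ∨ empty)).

Yes

Sat(alarm ∨ empty) = {m1, m2, m6, m7, m8, m9}
EF (alarm ∨ empty): least fixpoint, start Z0 = {m1, m2, m6, m7, m8, m9}, add states with some successor in Z. Z1 = {m0, m1, m2, m4, m5, m6, m7, m8, m9}; fixed.
Sat(EF (alarm ∨ empty)) = {m0, m1, m2, m4, m5, m6, m7, m8, m9}
Sat(AX (EF (alarm ∨ empty))) = {s : every successor in {m0, m1, m2, m4, m5, m6, m7, m8, m9}} = {m0, m2, m4, m5, m6, m7, m8, m9}
m4 ∈ Sat(AX (EF (alarm ∨ empty))) = {m0, m2, m4, m5, m6, m7, m8, m9}, so the formula holds at m4.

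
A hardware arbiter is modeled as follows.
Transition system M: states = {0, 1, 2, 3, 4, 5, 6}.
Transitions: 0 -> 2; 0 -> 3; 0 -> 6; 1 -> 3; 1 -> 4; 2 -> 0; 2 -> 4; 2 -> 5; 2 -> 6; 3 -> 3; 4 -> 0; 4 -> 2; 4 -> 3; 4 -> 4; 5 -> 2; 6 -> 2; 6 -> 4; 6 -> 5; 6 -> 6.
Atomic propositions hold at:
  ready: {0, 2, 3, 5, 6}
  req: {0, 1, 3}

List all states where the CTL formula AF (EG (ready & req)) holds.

{0, 3}

Sat(ready & req) = {0, 3}
EG (ready & req): greatest fixpoint, start Z0 = {0, 3}, keep only states in Sat with some successor in Z. Already a fixed point.
Sat(EG (ready & req)) = {0, 3}
AF (EG (ready & req)): least fixpoint, start Z0 = {0, 3}, add states with every successor in Z. Already a fixed point.
Sat(AF (EG (ready & req))) = {0, 3}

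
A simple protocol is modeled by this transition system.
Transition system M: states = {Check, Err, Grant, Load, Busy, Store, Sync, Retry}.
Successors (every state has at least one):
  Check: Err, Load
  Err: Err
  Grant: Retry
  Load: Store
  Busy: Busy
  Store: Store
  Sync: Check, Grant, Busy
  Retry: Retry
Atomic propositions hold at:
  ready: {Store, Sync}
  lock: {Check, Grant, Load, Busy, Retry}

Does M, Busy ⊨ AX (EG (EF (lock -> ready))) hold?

No

Sat(lock -> ready) = {Err, Store, Sync}
EF (lock -> ready): least fixpoint, start Z0 = {Err, Store, Sync}, add states with some successor in Z. Z1 = {Check, Err, Load, Store, Sync}; fixed.
Sat(EF (lock -> ready)) = {Check, Err, Load, Store, Sync}
EG (EF (lock -> ready)): greatest fixpoint, start Z0 = {Check, Err, Load, Store, Sync}, keep only states in Sat with some successor in Z. Already a fixed point.
Sat(EG (EF (lock -> ready))) = {Check, Err, Load, Store, Sync}
Sat(AX (EG (EF (lock -> ready)))) = {s : every successor in {Check, Err, Load, Store, Sync}} = {Check, Err, Load, Store}
Busy ∉ Sat(AX (EG (EF (lock -> ready)))) = {Check, Err, Load, Store}, so the formula does not hold at Busy.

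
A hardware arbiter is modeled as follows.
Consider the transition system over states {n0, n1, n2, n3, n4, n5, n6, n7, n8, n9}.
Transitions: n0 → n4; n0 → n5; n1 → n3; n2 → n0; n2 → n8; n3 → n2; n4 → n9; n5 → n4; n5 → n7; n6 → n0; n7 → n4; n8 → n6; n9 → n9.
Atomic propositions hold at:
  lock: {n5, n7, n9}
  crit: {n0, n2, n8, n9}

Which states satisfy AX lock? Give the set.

Sat(AX lock) = {s : every successor in {n5, n7, n9}} = {n4, n9}

{n4, n9}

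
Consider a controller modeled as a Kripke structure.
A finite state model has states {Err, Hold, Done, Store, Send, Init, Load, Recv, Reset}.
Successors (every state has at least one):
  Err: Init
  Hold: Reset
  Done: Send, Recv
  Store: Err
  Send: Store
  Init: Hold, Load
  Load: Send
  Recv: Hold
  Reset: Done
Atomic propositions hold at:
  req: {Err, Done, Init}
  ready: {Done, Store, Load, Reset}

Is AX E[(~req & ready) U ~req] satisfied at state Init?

Yes

Sat(~req) = {Hold, Store, Send, Load, Recv, Reset}
Sat(~req & ready) = {Store, Load, Reset}
E[(~req & ready) U ~req]: least fixpoint, start Z0 = Sat(~req) = {Hold, Store, Send, Load, Recv, Reset}, add states in Sat(~req & ready) with some successor in Z. Already a fixed point.
Sat(E[(~req & ready) U ~req]) = {Hold, Store, Send, Load, Recv, Reset}
Sat(AX E[(~req & ready) U ~req]) = {s : every successor in {Hold, Store, Send, Load, Recv, Reset}} = {Hold, Done, Send, Init, Load, Recv}
Init ∈ Sat(AX E[(~req & ready) U ~req]) = {Hold, Done, Send, Init, Load, Recv}, so the formula holds at Init.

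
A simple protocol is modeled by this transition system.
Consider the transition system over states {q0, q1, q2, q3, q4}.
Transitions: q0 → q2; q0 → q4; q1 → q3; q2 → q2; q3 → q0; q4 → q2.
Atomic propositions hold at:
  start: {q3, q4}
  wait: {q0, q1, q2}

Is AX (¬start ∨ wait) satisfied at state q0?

Sat(¬start) = {q0, q1, q2}
Sat(¬start ∨ wait) = {q0, q1, q2}
Sat(AX (¬start ∨ wait)) = {s : every successor in {q0, q1, q2}} = {q2, q3, q4}
q0 ∉ Sat(AX (¬start ∨ wait)) = {q2, q3, q4}, so the formula does not hold at q0.

No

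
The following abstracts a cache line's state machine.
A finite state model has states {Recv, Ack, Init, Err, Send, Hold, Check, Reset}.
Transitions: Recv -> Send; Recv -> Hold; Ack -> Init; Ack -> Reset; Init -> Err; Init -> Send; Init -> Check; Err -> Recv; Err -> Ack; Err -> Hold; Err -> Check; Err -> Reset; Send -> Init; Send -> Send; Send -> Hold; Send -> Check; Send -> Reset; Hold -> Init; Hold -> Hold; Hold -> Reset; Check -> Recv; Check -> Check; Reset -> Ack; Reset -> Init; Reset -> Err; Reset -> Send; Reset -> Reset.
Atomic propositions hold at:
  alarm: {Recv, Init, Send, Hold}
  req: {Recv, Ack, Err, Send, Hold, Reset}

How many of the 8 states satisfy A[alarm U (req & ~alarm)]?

Sat(~alarm) = {Ack, Err, Check, Reset}
Sat(req & ~alarm) = {Ack, Err, Reset}
A[alarm U (req & ~alarm)]: least fixpoint, start Z0 = Sat((req & ~alarm)) = {Ack, Err, Reset}, add states in Sat(alarm) with every successor in Z. Already a fixed point.
Sat(A[alarm U (req & ~alarm)]) = {Ack, Err, Reset}
|Sat(A[alarm U (req & ~alarm)])| = |{Ack, Err, Reset}| = 3.

3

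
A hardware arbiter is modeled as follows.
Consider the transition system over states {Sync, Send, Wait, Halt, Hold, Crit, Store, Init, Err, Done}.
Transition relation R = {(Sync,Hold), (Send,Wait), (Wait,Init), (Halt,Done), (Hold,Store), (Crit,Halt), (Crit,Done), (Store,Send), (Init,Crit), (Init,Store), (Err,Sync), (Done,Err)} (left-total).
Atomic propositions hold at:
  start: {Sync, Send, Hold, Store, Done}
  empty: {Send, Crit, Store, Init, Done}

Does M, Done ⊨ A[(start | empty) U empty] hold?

Yes

Sat(start | empty) = {Sync, Send, Hold, Crit, Store, Init, Done}
A[(start | empty) U empty]: least fixpoint, start Z0 = Sat(empty) = {Send, Crit, Store, Init, Done}, add states in Sat(start | empty) with every successor in Z. Z1 = {Send, Hold, Crit, Store, Init, Done}; Z2 = {Sync, Send, Hold, Crit, Store, Init, Done}; fixed.
Sat(A[(start | empty) U empty]) = {Sync, Send, Hold, Crit, Store, Init, Done}
Done ∈ Sat(A[(start | empty) U empty]) = {Sync, Send, Hold, Crit, Store, Init, Done}, so the formula holds at Done.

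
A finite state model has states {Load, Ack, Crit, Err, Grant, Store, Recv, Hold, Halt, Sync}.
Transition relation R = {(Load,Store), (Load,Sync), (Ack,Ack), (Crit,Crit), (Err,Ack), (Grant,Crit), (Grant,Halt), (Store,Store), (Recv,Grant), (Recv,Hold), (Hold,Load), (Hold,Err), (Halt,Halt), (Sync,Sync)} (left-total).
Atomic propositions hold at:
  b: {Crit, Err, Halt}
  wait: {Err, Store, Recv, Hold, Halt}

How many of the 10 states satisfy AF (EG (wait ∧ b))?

1

Sat(wait ∧ b) = {Err, Halt}
EG (wait ∧ b): greatest fixpoint, start Z0 = {Err, Halt}, keep only states in Sat with some successor in Z. Z1 = {Halt}; fixed.
Sat(EG (wait ∧ b)) = {Halt}
AF (EG (wait ∧ b)): least fixpoint, start Z0 = {Halt}, add states with every successor in Z. Already a fixed point.
Sat(AF (EG (wait ∧ b))) = {Halt}
|Sat(AF (EG (wait ∧ b)))| = |{Halt}| = 1.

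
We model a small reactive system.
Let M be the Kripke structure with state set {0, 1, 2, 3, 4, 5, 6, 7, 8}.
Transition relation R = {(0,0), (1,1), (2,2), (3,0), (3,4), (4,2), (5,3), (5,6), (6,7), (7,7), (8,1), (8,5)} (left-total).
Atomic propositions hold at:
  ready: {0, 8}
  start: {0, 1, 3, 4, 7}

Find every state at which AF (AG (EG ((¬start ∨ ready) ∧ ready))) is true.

{0}

Sat(¬start) = {2, 5, 6, 8}
Sat(¬start ∨ ready) = {0, 2, 5, 6, 8}
Sat((¬start ∨ ready) ∧ ready) = {0, 8}
EG ((¬start ∨ ready) ∧ ready): greatest fixpoint, start Z0 = {0, 8}, keep only states in Sat with some successor in Z. Z1 = {0}; fixed.
Sat(EG ((¬start ∨ ready) ∧ ready)) = {0}
AG (EG ((¬start ∨ ready) ∧ ready)): greatest fixpoint, start Z0 = {0}, keep only states in Sat with every successor in Z. Already a fixed point.
Sat(AG (EG ((¬start ∨ ready) ∧ ready))) = {0}
AF (AG (EG ((¬start ∨ ready) ∧ ready))): least fixpoint, start Z0 = {0}, add states with every successor in Z. Already a fixed point.
Sat(AF (AG (EG ((¬start ∨ ready) ∧ ready)))) = {0}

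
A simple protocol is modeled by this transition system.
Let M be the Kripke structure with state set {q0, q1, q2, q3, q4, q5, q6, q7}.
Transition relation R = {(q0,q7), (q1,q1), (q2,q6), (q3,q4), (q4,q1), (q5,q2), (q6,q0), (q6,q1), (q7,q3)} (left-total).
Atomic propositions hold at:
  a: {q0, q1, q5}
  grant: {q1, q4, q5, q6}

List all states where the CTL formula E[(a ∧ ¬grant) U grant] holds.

Sat(¬grant) = {q0, q2, q3, q7}
Sat(a ∧ ¬grant) = {q0}
E[(a ∧ ¬grant) U grant]: least fixpoint, start Z0 = Sat(grant) = {q1, q4, q5, q6}, add states in Sat(a ∧ ¬grant) with some successor in Z. Already a fixed point.
Sat(E[(a ∧ ¬grant) U grant]) = {q1, q4, q5, q6}

{q1, q4, q5, q6}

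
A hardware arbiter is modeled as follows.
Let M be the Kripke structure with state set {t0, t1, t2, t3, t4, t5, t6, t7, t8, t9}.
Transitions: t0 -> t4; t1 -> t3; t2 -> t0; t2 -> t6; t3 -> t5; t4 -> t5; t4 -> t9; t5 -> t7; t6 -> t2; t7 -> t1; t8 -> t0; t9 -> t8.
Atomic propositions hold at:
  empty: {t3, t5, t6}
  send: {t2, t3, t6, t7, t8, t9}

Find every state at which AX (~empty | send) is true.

{t0, t1, t2, t5, t6, t7, t8, t9}

Sat(~empty) = {t0, t1, t2, t4, t7, t8, t9}
Sat(~empty | send) = {t0, t1, t2, t3, t4, t6, t7, t8, t9}
Sat(AX (~empty | send)) = {s : every successor in {t0, t1, t2, t3, t4, t6, t7, t8, t9}} = {t0, t1, t2, t5, t6, t7, t8, t9}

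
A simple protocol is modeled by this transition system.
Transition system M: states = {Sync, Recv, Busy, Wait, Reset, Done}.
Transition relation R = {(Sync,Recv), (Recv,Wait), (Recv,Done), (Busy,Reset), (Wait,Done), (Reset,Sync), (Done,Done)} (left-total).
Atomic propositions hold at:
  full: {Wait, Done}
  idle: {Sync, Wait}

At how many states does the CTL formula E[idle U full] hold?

E[idle U full]: least fixpoint, start Z0 = Sat(full) = {Wait, Done}, add states in Sat(idle) with some successor in Z. Already a fixed point.
Sat(E[idle U full]) = {Wait, Done}
|Sat(E[idle U full])| = |{Wait, Done}| = 2.

2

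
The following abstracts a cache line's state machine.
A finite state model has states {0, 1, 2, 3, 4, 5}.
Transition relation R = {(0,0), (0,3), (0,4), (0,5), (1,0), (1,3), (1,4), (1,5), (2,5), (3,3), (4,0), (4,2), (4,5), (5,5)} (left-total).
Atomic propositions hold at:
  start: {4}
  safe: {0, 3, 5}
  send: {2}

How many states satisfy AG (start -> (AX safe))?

Sat(AX safe) = {s : every successor in {0, 3, 5}} = {2, 3, 5}
Sat(start -> (AX safe)) = {0, 1, 2, 3, 5}
AG (start -> (AX safe)): greatest fixpoint, start Z0 = {0, 1, 2, 3, 5}, keep only states in Sat with every successor in Z. Z1 = {2, 3, 5}; fixed.
Sat(AG (start -> (AX safe))) = {2, 3, 5}
|Sat(AG (start -> (AX safe)))| = |{2, 3, 5}| = 3.

3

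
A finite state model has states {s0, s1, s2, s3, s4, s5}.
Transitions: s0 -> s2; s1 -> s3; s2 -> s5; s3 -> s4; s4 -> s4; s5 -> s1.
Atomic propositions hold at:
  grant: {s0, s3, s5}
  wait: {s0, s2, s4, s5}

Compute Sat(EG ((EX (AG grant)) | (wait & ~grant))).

{s4}

AG grant: greatest fixpoint, start Z0 = {s0, s3, s5}, keep only states in Sat with every successor in Z. Z1 = ∅; fixed.
Sat(AG grant) = ∅
Sat(EX (AG grant)) = {s : some successor in ∅} = ∅
Sat(~grant) = {s1, s2, s4}
Sat(wait & ~grant) = {s2, s4}
Sat((EX (AG grant)) | (wait & ~grant)) = {s2, s4}
EG ((EX (AG grant)) | (wait & ~grant)): greatest fixpoint, start Z0 = {s2, s4}, keep only states in Sat with some successor in Z. Z1 = {s4}; fixed.
Sat(EG ((EX (AG grant)) | (wait & ~grant))) = {s4}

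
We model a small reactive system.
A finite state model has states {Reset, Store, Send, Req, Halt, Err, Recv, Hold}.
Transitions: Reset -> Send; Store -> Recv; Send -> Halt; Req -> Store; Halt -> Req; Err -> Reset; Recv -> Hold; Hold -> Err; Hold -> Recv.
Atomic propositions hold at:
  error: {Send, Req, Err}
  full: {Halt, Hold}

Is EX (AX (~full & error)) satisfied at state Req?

No

Sat(~full) = {Reset, Store, Send, Req, Err, Recv}
Sat(~full & error) = {Send, Req, Err}
Sat(AX (~full & error)) = {s : every successor in {Send, Req, Err}} = {Reset, Halt}
Sat(EX (AX (~full & error))) = {s : some successor in {Reset, Halt}} = {Send, Err}
Req ∉ Sat(EX (AX (~full & error))) = {Send, Err}, so the formula does not hold at Req.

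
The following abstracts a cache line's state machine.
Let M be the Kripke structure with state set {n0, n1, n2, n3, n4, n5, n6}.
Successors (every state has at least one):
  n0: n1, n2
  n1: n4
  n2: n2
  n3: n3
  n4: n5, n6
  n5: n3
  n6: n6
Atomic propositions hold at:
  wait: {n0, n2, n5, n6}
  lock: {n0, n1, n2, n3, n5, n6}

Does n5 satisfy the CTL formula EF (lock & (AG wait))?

No

AG wait: greatest fixpoint, start Z0 = {n0, n2, n5, n6}, keep only states in Sat with every successor in Z. Z1 = {n2, n6}; fixed.
Sat(AG wait) = {n2, n6}
Sat(lock & (AG wait)) = {n2, n6}
EF (lock & (AG wait)): least fixpoint, start Z0 = {n2, n6}, add states with some successor in Z. Z1 = {n0, n2, n4, n6}; Z2 = {n0, n1, n2, n4, n6}; fixed.
Sat(EF (lock & (AG wait))) = {n0, n1, n2, n4, n6}
n5 ∉ Sat(EF (lock & (AG wait))) = {n0, n1, n2, n4, n6}, so the formula does not hold at n5.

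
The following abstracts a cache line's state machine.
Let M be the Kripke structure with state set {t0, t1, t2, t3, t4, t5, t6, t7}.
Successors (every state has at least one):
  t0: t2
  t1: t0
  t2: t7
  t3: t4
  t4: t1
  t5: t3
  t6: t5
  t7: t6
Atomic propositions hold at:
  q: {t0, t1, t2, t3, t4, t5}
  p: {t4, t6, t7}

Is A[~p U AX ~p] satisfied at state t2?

Sat(~p) = {t0, t1, t2, t3, t5}
Sat(AX ~p) = {s : every successor in {t0, t1, t2, t3, t5}} = {t0, t1, t4, t5, t6}
A[~p U AX ~p]: least fixpoint, start Z0 = Sat(AX ~p) = {t0, t1, t4, t5, t6}, add states in Sat(~p) with every successor in Z. Z1 = {t0, t1, t3, t4, t5, t6}; fixed.
Sat(A[~p U AX ~p]) = {t0, t1, t3, t4, t5, t6}
t2 ∉ Sat(A[~p U AX ~p]) = {t0, t1, t3, t4, t5, t6}, so the formula does not hold at t2.

No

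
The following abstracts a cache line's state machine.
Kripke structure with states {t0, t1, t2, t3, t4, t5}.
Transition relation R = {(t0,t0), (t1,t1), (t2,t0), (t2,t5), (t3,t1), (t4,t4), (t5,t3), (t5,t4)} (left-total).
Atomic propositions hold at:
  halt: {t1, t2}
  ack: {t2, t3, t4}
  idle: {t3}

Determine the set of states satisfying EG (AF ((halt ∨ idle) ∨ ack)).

{t1, t2, t3, t4, t5}

Sat(halt ∨ idle) = {t1, t2, t3}
Sat((halt ∨ idle) ∨ ack) = {t1, t2, t3, t4}
AF ((halt ∨ idle) ∨ ack): least fixpoint, start Z0 = {t1, t2, t3, t4}, add states with every successor in Z. Z1 = {t1, t2, t3, t4, t5}; fixed.
Sat(AF ((halt ∨ idle) ∨ ack)) = {t1, t2, t3, t4, t5}
EG (AF ((halt ∨ idle) ∨ ack)): greatest fixpoint, start Z0 = {t1, t2, t3, t4, t5}, keep only states in Sat with some successor in Z. Already a fixed point.
Sat(EG (AF ((halt ∨ idle) ∨ ack))) = {t1, t2, t3, t4, t5}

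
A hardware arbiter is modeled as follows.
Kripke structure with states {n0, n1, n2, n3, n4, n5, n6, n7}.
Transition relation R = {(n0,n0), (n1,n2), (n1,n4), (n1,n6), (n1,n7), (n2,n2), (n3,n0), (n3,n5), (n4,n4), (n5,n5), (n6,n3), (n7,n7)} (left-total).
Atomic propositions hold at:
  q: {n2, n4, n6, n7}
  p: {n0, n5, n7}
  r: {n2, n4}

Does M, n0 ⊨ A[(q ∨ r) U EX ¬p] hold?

Sat(q ∨ r) = {n2, n4, n6, n7}
Sat(¬p) = {n1, n2, n3, n4, n6}
Sat(EX ¬p) = {s : some successor in {n1, n2, n3, n4, n6}} = {n1, n2, n4, n6}
A[(q ∨ r) U EX ¬p]: least fixpoint, start Z0 = Sat(EX ¬p) = {n1, n2, n4, n6}, add states in Sat(q ∨ r) with every successor in Z. Already a fixed point.
Sat(A[(q ∨ r) U EX ¬p]) = {n1, n2, n4, n6}
n0 ∉ Sat(A[(q ∨ r) U EX ¬p]) = {n1, n2, n4, n6}, so the formula does not hold at n0.

No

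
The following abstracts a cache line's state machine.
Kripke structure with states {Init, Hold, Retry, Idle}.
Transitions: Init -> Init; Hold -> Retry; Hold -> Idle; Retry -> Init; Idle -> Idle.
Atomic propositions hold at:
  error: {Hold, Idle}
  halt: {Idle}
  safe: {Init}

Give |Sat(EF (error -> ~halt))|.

Sat(~halt) = {Init, Hold, Retry}
Sat(error -> ~halt) = {Init, Hold, Retry}
EF (error -> ~halt): least fixpoint, start Z0 = {Init, Hold, Retry}, add states with some successor in Z. Already a fixed point.
Sat(EF (error -> ~halt)) = {Init, Hold, Retry}
|Sat(EF (error -> ~halt))| = |{Init, Hold, Retry}| = 3.

3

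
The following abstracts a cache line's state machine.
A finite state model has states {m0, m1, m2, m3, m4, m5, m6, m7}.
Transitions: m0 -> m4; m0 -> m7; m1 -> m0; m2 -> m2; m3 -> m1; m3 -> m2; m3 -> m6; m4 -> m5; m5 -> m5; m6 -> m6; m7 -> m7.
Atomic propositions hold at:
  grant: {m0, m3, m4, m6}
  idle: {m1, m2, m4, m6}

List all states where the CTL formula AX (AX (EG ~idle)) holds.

{m0, m4, m5, m7}

Sat(~idle) = {m0, m3, m5, m7}
EG ~idle: greatest fixpoint, start Z0 = {m0, m3, m5, m7}, keep only states in Sat with some successor in Z. Z1 = {m0, m5, m7}; fixed.
Sat(EG ~idle) = {m0, m5, m7}
Sat(AX (EG ~idle)) = {s : every successor in {m0, m5, m7}} = {m1, m4, m5, m7}
Sat(AX (AX (EG ~idle))) = {s : every successor in {m1, m4, m5, m7}} = {m0, m4, m5, m7}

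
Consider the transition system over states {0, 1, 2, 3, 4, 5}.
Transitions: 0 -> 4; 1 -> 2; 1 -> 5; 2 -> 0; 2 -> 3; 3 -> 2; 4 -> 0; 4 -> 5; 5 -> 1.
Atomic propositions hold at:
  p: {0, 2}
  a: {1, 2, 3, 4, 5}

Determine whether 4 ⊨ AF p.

No

AF p: least fixpoint, start Z0 = {0, 2}, add states with every successor in Z. Z1 = {0, 2, 3}; fixed.
Sat(AF p) = {0, 2, 3}
4 ∉ Sat(AF p) = {0, 2, 3}, so the formula does not hold at 4.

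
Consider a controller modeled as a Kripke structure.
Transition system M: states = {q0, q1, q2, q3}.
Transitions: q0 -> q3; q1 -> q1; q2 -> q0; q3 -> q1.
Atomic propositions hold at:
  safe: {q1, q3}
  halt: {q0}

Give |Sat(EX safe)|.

3

Sat(EX safe) = {s : some successor in {q1, q3}} = {q0, q1, q3}
|Sat(EX safe)| = |{q0, q1, q3}| = 3.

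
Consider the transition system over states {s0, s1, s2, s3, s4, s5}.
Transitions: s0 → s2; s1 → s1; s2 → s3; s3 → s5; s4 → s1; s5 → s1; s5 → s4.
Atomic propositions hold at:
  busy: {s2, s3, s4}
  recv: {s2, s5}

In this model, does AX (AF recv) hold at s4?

AF recv: least fixpoint, start Z0 = {s2, s5}, add states with every successor in Z. Z1 = {s0, s2, s3, s5}; fixed.
Sat(AF recv) = {s0, s2, s3, s5}
Sat(AX (AF recv)) = {s : every successor in {s0, s2, s3, s5}} = {s0, s2, s3}
s4 ∉ Sat(AX (AF recv)) = {s0, s2, s3}, so the formula does not hold at s4.

No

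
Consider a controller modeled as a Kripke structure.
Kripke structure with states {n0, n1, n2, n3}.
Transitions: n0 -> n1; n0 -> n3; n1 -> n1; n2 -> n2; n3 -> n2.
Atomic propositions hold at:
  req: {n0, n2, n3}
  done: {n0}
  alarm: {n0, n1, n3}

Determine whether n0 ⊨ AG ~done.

Sat(~done) = {n1, n2, n3}
AG ~done: greatest fixpoint, start Z0 = {n1, n2, n3}, keep only states in Sat with every successor in Z. Already a fixed point.
Sat(AG ~done) = {n1, n2, n3}
n0 ∉ Sat(AG ~done) = {n1, n2, n3}, so the formula does not hold at n0.

No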